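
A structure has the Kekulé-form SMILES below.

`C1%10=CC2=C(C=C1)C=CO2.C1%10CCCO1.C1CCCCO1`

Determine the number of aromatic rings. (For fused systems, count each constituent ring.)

The SMILES encodes a six-membered carbon ring with three alternating C=C double bonds, fused to a five-membered ring containing one oxygen and two C=C double bonds; a five-membered saturated ring of four carbons and one oxygen; a six-membered saturated ring of five carbons and one oxygen.
The fused 6/5-membered bicyclic (with one oxygen) is a single π system with 9 sp² atoms and 10 π electrons from ring double bonds plus a heteroatom lone pair. 10 = 4(2)+2, so the system is aromatic and both rings count as aromatic (benzofuran).
The 5-membered ring with one oxygen has only sp³ atoms, so it is not fully conjugated — not aromatic (tetrahydrofuran).
The 6-membered ring with one oxygen has only sp³ atoms, so it is not fully conjugated — not aromatic (tetrahydropyran).
2 of the 4 rings are aromatic. Total: 2.

2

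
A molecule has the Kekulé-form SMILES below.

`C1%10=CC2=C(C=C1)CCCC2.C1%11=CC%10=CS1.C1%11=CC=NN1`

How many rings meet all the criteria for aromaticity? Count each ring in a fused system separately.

The SMILES encodes a six-membered carbon ring with three alternating C=C double bonds, fused to a saturated six-membered carbon ring; a five-membered ring of four carbons and one sulfur, with two C=C double bonds; a five-membered ring with two adjacent nitrogens (one bearing H, one in a double bond) and two double bonds.
The 6-membered ring has a continuous p-orbital overlap around the ring; 3 ring double bonds give 6 π electrons. Since 6 = 4n+2 (n=1), it is aromatic (benzene ring).
The second 6-membered ring has four sp³ carbons, so it is not fully conjugated — not aromatic (cyclohexane ring).
The 5-membered ring with one sulfur is planar and fully conjugated; 2 ring double bonds (4 π electrons) plus a heteroatom lone pair (2) give 6 π electrons. 6 = 4(1)+2, so it is aromatic (thiophene).
The 5-membered ring with two adjacent nitrogens (one N–H, one =N–) is planar and fully conjugated; 2 ring double bonds (4 π electrons) plus a heteroatom lone pair (2) give 6 π electrons. That satisfies 4n+2 with n=1, so it is aromatic (pyrazole).
3 of the 4 rings are aromatic. Total: 3.

3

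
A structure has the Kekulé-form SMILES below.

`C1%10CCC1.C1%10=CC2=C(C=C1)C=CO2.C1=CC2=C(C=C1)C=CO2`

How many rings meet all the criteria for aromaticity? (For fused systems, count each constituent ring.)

4

The SMILES encodes a four-membered saturated carbon ring; a six-membered carbon ring with three alternating C=C double bonds, fused to a five-membered ring containing one oxygen and two C=C double bonds; a six-membered carbon ring with three alternating C=C double bonds, fused to a five-membered ring containing one oxygen and two C=C double bonds.
The 4-membered ring has only sp³ atoms, so it is not fully conjugated — not aromatic (cyclobutane).
The fused 6/5-membered bicyclic (with one oxygen) is a single π system with 9 sp² atoms and 10 π electrons from ring double bonds plus a heteroatom lone pair. 10 = 4(2)+2, so the system is aromatic and both rings count as aromatic (benzofuran).
The fused 6/5-membered bicyclic (with one oxygen) is a single π system with 9 sp² atoms and 10 π electrons from ring double bonds plus a heteroatom lone pair. 10 = 4(2)+2, so the system is aromatic and both rings count as aromatic (benzofuran).
4 of the 5 rings are aromatic. Total: 4.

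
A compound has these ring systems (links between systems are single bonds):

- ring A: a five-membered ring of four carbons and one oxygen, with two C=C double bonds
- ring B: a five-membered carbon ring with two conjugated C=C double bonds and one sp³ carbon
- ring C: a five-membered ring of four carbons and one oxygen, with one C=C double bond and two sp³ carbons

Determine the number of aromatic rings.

1

Ring A is planar and fully conjugated; 2 ring double bonds (4 π electrons) plus a heteroatom lone pair (2) give 6 π electrons. 6 = 4(1)+2, so ring A is aromatic (furan).
Ring B has one sp³ carbon, so it is not fully conjugated — not aromatic (cyclopentadiene).
Ring C has two sp³ carbons, so it is not fully conjugated — not aromatic (2,3-dihydrofuran).
Aromatic: A. Total: 1.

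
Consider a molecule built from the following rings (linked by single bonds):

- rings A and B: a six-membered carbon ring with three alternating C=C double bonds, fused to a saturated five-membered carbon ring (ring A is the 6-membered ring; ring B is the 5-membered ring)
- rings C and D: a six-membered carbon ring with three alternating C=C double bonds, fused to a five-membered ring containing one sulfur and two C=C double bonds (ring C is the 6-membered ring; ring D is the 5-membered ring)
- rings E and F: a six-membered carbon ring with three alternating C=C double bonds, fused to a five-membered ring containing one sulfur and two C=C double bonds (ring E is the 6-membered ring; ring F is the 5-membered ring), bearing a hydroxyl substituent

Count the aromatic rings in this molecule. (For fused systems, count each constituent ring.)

Ring A is fully conjugated (every ring atom contributes a p orbital); 3 ring double bonds give 6 π electrons. 6 = 4(1)+2, so ring A is aromatic (benzene ring).
Ring B has three sp³ carbons, so it is not fully conjugated — not aromatic (cyclopentane ring).
Rings C and D form a fused bicyclic system (with one sulfur) with 9 sp² atoms and 10 π electrons from ring double bonds plus a heteroatom lone pair. 10 = 4(2)+2, so the system is aromatic and both rings count as aromatic (benzothiophene).
Rings E and F form a fused bicyclic system (with one sulfur) with 9 sp² atoms and 10 π electrons from ring double bonds plus a heteroatom lone pair. 10 = 4(2)+2, so the system is aromatic and both rings count as aromatic (benzothiophene).
Aromatic: A, C, D, E, F. Total: 5.

5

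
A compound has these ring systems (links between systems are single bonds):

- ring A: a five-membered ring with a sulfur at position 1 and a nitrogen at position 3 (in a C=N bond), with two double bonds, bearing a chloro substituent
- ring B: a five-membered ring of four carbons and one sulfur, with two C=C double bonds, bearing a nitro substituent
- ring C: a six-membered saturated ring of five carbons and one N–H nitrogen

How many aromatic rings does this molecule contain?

2

Ring A has a continuous p-orbital overlap around the ring; 2 ring double bonds (4 π electrons) plus a heteroatom lone pair (2) give 6 π electrons. 6 = 4(1)+2, so ring A is aromatic (thiazole).
Ring B is fully conjugated (every ring atom contributes a p orbital); 2 ring double bonds (4 π electrons) plus a heteroatom lone pair (2) give 6 π electrons. That satisfies 4n+2 with n=1, so ring B is aromatic (thiophene).
Ring C has only sp³ atoms, so it is not fully conjugated — not aromatic (piperidine).
Aromatic: A, B. Total: 2.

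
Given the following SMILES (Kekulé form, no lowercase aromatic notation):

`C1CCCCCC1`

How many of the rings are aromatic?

The SMILES encodes a seven-membered saturated carbon ring.
The 7-membered ring has only sp³ atoms, so it is not fully conjugated — not aromatic (cycloheptane).

0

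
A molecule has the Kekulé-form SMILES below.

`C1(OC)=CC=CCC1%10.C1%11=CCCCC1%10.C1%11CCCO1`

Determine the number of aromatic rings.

0

The SMILES encodes a six-membered carbon ring with two conjugated C=C double bonds and two sp³ carbons; a six-membered carbon ring with one C=C double bond; a five-membered saturated ring of four carbons and one oxygen.
The 6-membered ring has two sp³ carbons, so it is not fully conjugated — not aromatic (1,3-cyclohexadiene).
The second 6-membered ring has four sp³ carbons, so it is not fully conjugated — not aromatic (cyclohexene).
The 5-membered ring with one oxygen has only sp³ atoms, so it is not fully conjugated — not aromatic (tetrahydrofuran).
None of the rings are aromatic. Total: 0.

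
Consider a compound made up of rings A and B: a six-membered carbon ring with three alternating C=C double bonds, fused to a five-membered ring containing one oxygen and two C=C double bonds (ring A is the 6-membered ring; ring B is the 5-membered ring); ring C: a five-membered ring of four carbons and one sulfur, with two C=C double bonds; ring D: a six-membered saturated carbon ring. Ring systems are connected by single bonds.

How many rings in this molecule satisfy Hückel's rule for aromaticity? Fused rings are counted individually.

Rings A and B form a fused bicyclic system (with one oxygen) with 9 sp² atoms and 10 π electrons from ring double bonds plus a heteroatom lone pair. 10 = 4(2)+2, so the system is aromatic and both rings count as aromatic (benzofuran).
Ring C is planar and fully conjugated; 2 ring double bonds (4 π electrons) plus a heteroatom lone pair (2) give 6 π electrons. Since 6 = 4n+2 (n=1), ring C is aromatic (thiophene).
Ring D has only sp³ atoms, so it is not fully conjugated — not aromatic (cyclohexane).
Aromatic: A, B, C. Total: 3.

3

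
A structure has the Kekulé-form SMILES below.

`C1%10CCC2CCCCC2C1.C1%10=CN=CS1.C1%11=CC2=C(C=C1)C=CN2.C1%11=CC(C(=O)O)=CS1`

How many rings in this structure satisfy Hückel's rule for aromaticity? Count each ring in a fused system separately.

4

The SMILES encodes two fused six-membered saturated carbon rings; a five-membered ring with a sulfur at position 1 and a nitrogen at position 3 (in a C=N bond), with two double bonds; a six-membered carbon ring with three alternating C=C double bonds, fused to a five-membered ring containing one N–H nitrogen and two C=C double bonds; a five-membered ring of four carbons and one sulfur, with two C=C double bonds.
The 6-membered ring has only sp³ atoms, so it is not fully conjugated — not aromatic (cyclohexane ring).
The second 6-membered ring has only sp³ atoms, so it is not fully conjugated — not aromatic (cyclohexane ring).
The 5-membered ring with one sulfur and one =N– has a continuous p-orbital overlap around the ring; 2 ring double bonds (4 π electrons) plus a heteroatom lone pair (2) give 6 π electrons. Since 6 = 4n+2 (n=1), it is aromatic (thiazole).
The fused 6/5-membered bicyclic (with one N–H) is a single π system with 9 sp² atoms and 10 π electrons from ring double bonds plus a heteroatom lone pair. 10 = 4(2)+2, so the system is aromatic and both rings count as aromatic (indole).
The 5-membered ring with one sulfur has a continuous p-orbital overlap around the ring; 2 ring double bonds (4 π electrons) plus a heteroatom lone pair (2) give 6 π electrons. 6 = 4(1)+2, so it is aromatic (thiophene).
4 of the 6 rings are aromatic. Total: 4.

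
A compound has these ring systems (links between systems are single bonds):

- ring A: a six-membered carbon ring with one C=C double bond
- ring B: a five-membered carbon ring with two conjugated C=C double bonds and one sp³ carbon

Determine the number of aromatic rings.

0

Ring A has four sp³ carbons, so it is not fully conjugated — not aromatic (cyclohexene).
Ring B has one sp³ carbon, so it is not fully conjugated — not aromatic (cyclopentadiene).
No ring is aromatic. Total: 0.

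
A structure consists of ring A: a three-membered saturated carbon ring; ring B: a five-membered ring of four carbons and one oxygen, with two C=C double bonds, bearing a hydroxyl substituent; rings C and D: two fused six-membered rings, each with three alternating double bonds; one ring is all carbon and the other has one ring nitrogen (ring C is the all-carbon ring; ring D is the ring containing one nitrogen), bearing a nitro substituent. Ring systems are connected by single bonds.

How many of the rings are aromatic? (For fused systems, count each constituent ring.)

Ring A has only sp³ atoms, so it is not fully conjugated — not aromatic (cyclopropane).
Ring B is planar and fully conjugated; 2 ring double bonds (4 π electrons) plus a heteroatom lone pair (2) give 6 π electrons. 6 = 4(1)+2, so ring B is aromatic (furan).
Rings C and D form a fused bicyclic system (with one nitrogen) with 10 sp² atoms and 10 π electrons from ring double bonds. 10 = 4(2)+2, so the system is aromatic and both rings count as aromatic (quinoline).
Aromatic: B, C, D. Total: 3.

3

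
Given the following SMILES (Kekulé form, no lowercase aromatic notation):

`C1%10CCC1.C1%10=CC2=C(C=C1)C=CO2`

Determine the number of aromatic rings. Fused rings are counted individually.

The SMILES encodes a four-membered saturated carbon ring; a six-membered carbon ring with three alternating C=C double bonds, fused to a five-membered ring containing one oxygen and two C=C double bonds.
The 4-membered ring has only sp³ atoms, so it is not fully conjugated — not aromatic (cyclobutane).
The fused 6/5-membered bicyclic (with one oxygen) is a single π system with 9 sp² atoms and 10 π electrons from ring double bonds plus a heteroatom lone pair. 10 = 4(2)+2, so the system is aromatic and both rings count as aromatic (benzofuran).
2 of the 3 rings are aromatic. Total: 2.

2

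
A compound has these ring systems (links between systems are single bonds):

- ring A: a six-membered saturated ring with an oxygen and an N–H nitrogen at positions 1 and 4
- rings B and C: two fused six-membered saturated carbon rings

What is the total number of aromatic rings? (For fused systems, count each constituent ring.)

0

Ring A has only sp³ atoms, so it is not fully conjugated — not aromatic (morpholine).
Ring B has only sp³ atoms, so it is not fully conjugated — not aromatic (cyclohexane ring).
Ring C has only sp³ atoms, so it is not fully conjugated — not aromatic (cyclohexane ring).
No ring is aromatic. Total: 0.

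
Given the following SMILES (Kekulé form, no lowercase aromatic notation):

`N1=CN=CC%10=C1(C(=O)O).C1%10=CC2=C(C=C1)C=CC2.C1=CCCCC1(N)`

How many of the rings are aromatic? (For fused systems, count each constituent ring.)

2

The SMILES encodes a six-membered ring with nitrogens at positions 1 and 3 and three alternating double bonds; a six-membered carbon ring with three alternating C=C double bonds, fused to a five-membered carbon ring containing one C=C double bond and one sp³ carbon; a six-membered carbon ring with one C=C double bond.
The 6-membered ring with two nitrogens (1,3) has a continuous p-orbital overlap around the ring; 3 ring double bonds give 6 π electrons. 6 = 4(1)+2, so it is aromatic (pyrimidine).
The 6-membered ring has a continuous p-orbital overlap around the ring; 3 ring double bonds give 6 π electrons. That satisfies 4n+2 with n=1, so it is aromatic (benzene ring).
The 5-membered ring has one sp³ carbon, so it is not fully conjugated — not aromatic (cyclopentene ring).
The second 6-membered ring has four sp³ carbons, so it is not fully conjugated — not aromatic (cyclohexene).
2 of the 4 rings are aromatic. Total: 2.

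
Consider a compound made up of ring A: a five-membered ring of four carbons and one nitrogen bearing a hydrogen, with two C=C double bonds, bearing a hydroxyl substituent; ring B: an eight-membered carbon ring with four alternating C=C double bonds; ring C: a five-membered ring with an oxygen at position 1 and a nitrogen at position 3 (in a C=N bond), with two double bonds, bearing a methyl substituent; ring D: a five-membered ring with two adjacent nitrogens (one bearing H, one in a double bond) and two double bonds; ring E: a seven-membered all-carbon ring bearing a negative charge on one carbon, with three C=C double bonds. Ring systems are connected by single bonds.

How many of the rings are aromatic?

3

Ring A has a continuous p-orbital overlap around the ring; 2 ring double bonds (4 π electrons) plus a heteroatom lone pair (2) give 6 π electrons. That satisfies 4n+2 with n=1, so ring A is aromatic (pyrrole).
Ring B has only sp² ring atoms; a planar conformation would have a fully conjugated π system of 8 electrons. But 8 = 4(2), which is 4n not 4n+2, so ring B is not aromatic (cyclooctatetraene) — cyclooctatetraene distorts into a non-planar tub to avoid antiaromaticity.
Ring C is fully conjugated (every ring atom contributes a p orbital); 2 ring double bonds (4 π electrons) plus a heteroatom lone pair (2) give 6 π electrons. Since 6 = 4n+2 (n=1), ring C is aromatic (oxazole).
Ring D is fully conjugated (every ring atom contributes a p orbital); 2 ring double bonds (4 π electrons) plus a heteroatom lone pair (2) give 6 π electrons. Since 6 = 4n+2 (n=1), ring D is aromatic (pyrazole).
Ring E has only sp² ring atoms; a planar conformation would have a fully conjugated π system of 8 electrons. But 8 = 4(2), which is 4n not 4n+2, so ring E is not aromatic (cycloheptatrienyl anion).
Aromatic: A, C, D. Total: 3.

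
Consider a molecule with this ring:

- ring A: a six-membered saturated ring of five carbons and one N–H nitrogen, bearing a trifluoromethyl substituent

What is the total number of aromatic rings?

0

Ring A has only sp³ atoms, so it is not fully conjugated — not aromatic (piperidine).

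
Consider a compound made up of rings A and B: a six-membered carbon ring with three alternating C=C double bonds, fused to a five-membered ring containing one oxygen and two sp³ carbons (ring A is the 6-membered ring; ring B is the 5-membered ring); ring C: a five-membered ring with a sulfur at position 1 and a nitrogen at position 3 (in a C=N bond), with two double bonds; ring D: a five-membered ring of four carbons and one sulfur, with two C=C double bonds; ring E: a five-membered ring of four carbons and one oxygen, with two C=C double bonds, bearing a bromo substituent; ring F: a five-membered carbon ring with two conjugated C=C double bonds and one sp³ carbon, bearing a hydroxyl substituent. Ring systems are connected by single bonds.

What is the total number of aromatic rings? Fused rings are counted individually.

4

Ring A is fully conjugated (every ring atom contributes a p orbital); 3 ring double bonds give 6 π electrons. Since 6 = 4n+2 (n=1), ring A is aromatic (benzene ring).
Ring B has two sp³ carbons, so it is not fully conjugated — not aromatic (oxolane ring).
Ring C is planar and fully conjugated; 2 ring double bonds (4 π electrons) plus a heteroatom lone pair (2) give 6 π electrons. That satisfies 4n+2 with n=1, so ring C is aromatic (thiazole).
Ring D is planar and fully conjugated; 2 ring double bonds (4 π electrons) plus a heteroatom lone pair (2) give 6 π electrons. Since 6 = 4n+2 (n=1), ring D is aromatic (thiophene).
Ring E is planar and fully conjugated; 2 ring double bonds (4 π electrons) plus a heteroatom lone pair (2) give 6 π electrons. That satisfies 4n+2 with n=1, so ring E is aromatic (furan).
Ring F has one sp³ carbon, so it is not fully conjugated — not aromatic (cyclopentadiene).
Aromatic: A, C, D, E. Total: 4.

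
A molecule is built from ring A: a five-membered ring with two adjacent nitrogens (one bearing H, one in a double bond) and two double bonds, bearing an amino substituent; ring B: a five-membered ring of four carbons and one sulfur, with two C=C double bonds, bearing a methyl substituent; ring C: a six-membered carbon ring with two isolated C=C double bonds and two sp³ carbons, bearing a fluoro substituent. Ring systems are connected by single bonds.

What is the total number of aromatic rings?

2

Ring A is fully conjugated (every ring atom contributes a p orbital); 2 ring double bonds (4 π electrons) plus a heteroatom lone pair (2) give 6 π electrons. 6 = 4(1)+2, so ring A is aromatic (pyrazole).
Ring B is planar and fully conjugated; 2 ring double bonds (4 π electrons) plus a heteroatom lone pair (2) give 6 π electrons. Since 6 = 4n+2 (n=1), ring B is aromatic (thiophene).
Ring C has two sp³ carbons, so it is not fully conjugated — not aromatic (1,4-cyclohexadiene).
Aromatic: A, B. Total: 2.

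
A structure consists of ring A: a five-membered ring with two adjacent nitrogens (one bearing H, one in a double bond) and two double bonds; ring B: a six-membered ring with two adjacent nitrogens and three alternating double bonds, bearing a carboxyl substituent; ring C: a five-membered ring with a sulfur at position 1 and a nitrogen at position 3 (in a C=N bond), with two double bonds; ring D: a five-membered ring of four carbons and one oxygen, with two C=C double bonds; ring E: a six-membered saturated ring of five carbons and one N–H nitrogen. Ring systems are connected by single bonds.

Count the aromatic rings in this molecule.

4

Ring A has a continuous p-orbital overlap around the ring; 2 ring double bonds (4 π electrons) plus a heteroatom lone pair (2) give 6 π electrons. 6 = 4(1)+2, so ring A is aromatic (pyrazole).
Ring B is fully conjugated (every ring atom contributes a p orbital); 3 ring double bonds give 6 π electrons. 6 = 4(1)+2, so ring B is aromatic (pyridazine).
Ring C has a continuous p-orbital overlap around the ring; 2 ring double bonds (4 π electrons) plus a heteroatom lone pair (2) give 6 π electrons. 6 = 4(1)+2, so ring C is aromatic (thiazole).
Ring D is fully conjugated (every ring atom contributes a p orbital); 2 ring double bonds (4 π electrons) plus a heteroatom lone pair (2) give 6 π electrons. 6 = 4(1)+2, so ring D is aromatic (furan).
Ring E has only sp³ atoms, so it is not fully conjugated — not aromatic (piperidine).
Aromatic: A, B, C, D. Total: 4.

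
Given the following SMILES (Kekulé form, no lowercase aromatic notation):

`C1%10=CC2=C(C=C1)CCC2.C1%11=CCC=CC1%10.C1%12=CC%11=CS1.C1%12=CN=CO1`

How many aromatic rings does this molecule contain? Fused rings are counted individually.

3

The SMILES encodes a six-membered carbon ring with three alternating C=C double bonds, fused to a saturated five-membered carbon ring; a six-membered carbon ring with two isolated C=C double bonds and two sp³ carbons; a five-membered ring of four carbons and one sulfur, with two C=C double bonds; a five-membered ring with an oxygen at position 1 and a nitrogen at position 3 (in a C=N bond), with two double bonds.
The 6-membered ring has a continuous p-orbital overlap around the ring; 3 ring double bonds give 6 π electrons. 6 = 4(1)+2, so it is aromatic (benzene ring).
The 5-membered ring has three sp³ carbons, so it is not fully conjugated — not aromatic (cyclopentane ring).
The second 6-membered ring has two sp³ carbons, so it is not fully conjugated — not aromatic (1,4-cyclohexadiene).
The 5-membered ring with one sulfur has a continuous p-orbital overlap around the ring; 2 ring double bonds (4 π electrons) plus a heteroatom lone pair (2) give 6 π electrons. Since 6 = 4n+2 (n=1), it is aromatic (thiophene).
The 5-membered ring with one oxygen and one =N– has a continuous p-orbital overlap around the ring; 2 ring double bonds (4 π electrons) plus a heteroatom lone pair (2) give 6 π electrons. Since 6 = 4n+2 (n=1), it is aromatic (oxazole).
3 of the 5 rings are aromatic. Total: 3.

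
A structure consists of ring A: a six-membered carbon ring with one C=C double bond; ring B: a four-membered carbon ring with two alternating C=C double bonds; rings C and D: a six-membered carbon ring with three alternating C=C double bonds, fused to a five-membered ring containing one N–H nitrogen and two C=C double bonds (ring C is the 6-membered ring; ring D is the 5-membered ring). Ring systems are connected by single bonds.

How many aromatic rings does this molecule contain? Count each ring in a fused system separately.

Ring A has four sp³ carbons, so it is not fully conjugated — not aromatic (cyclohexene).
Ring B has only sp² ring atoms; a planar conformation would have a fully conjugated π system of 4 electrons. But 4 = 4(1), which is 4n not 4n+2, so ring B is not aromatic (cyclobutadiene) — cyclobutadiene is antiaromatic and distorts to a rectangle.
Rings C and D form a fused bicyclic system (with one N–H) with 9 sp² atoms and 10 π electrons from ring double bonds plus a heteroatom lone pair. 10 = 4(2)+2, so the system is aromatic and both rings count as aromatic (indole).
Aromatic: C, D. Total: 2.

2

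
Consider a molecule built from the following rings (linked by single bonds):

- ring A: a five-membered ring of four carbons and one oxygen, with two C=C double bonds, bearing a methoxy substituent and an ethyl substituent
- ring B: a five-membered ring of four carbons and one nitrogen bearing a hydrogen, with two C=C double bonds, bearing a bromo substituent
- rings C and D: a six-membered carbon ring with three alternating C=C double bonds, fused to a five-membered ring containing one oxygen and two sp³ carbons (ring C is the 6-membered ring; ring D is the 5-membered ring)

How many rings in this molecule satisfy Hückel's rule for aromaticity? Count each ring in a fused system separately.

3

Ring A is planar and fully conjugated; 2 ring double bonds (4 π electrons) plus a heteroatom lone pair (2) give 6 π electrons. Since 6 = 4n+2 (n=1), ring A is aromatic (furan).
Ring B is planar and fully conjugated; 2 ring double bonds (4 π electrons) plus a heteroatom lone pair (2) give 6 π electrons. 6 = 4(1)+2, so ring B is aromatic (pyrrole).
Ring C is fully conjugated (every ring atom contributes a p orbital); 3 ring double bonds give 6 π electrons. Since 6 = 4n+2 (n=1), ring C is aromatic (benzene ring).
Ring D has two sp³ carbons, so it is not fully conjugated — not aromatic (oxolane ring).
Aromatic: A, B, C. Total: 3.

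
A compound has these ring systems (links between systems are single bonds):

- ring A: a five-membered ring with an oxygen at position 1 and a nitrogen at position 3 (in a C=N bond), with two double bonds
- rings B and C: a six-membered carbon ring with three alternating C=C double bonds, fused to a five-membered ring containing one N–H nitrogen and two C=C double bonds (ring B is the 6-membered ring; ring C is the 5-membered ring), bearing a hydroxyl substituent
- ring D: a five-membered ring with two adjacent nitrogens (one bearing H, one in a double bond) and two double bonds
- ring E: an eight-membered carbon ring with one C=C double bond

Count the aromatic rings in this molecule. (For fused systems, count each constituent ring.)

4

Ring A is fully conjugated (every ring atom contributes a p orbital); 2 ring double bonds (4 π electrons) plus a heteroatom lone pair (2) give 6 π electrons. 6 = 4(1)+2, so ring A is aromatic (oxazole).
Rings B and C form a fused bicyclic system (with one N–H) with 9 sp² atoms and 10 π electrons from ring double bonds plus a heteroatom lone pair. 10 = 4(2)+2, so the system is aromatic and both rings count as aromatic (indole).
Ring D is fully conjugated (every ring atom contributes a p orbital); 2 ring double bonds (4 π electrons) plus a heteroatom lone pair (2) give 6 π electrons. Since 6 = 4n+2 (n=1), ring D is aromatic (pyrazole).
Ring E has six sp³ carbons, so it is not fully conjugated — not aromatic (cyclooctene).
Aromatic: A, B, C, D. Total: 4.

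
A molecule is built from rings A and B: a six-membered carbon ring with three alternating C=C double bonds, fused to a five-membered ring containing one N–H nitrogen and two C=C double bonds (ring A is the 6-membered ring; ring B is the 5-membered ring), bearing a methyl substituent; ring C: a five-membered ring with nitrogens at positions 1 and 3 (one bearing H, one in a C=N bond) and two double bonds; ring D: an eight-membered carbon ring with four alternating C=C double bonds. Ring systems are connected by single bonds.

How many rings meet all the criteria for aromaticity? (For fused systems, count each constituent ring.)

3

Rings A and B form a fused bicyclic system (with one N–H) with 9 sp² atoms and 10 π electrons from ring double bonds plus a heteroatom lone pair. 10 = 4(2)+2, so the system is aromatic and both rings count as aromatic (indole).
Ring C is planar and fully conjugated; 2 ring double bonds (4 π electrons) plus a heteroatom lone pair (2) give 6 π electrons. 6 = 4(1)+2, so ring C is aromatic (imidazole).
Ring D has only sp² ring atoms; a planar conformation would have a fully conjugated π system of 8 electrons. But 8 = 4(2), which is 4n not 4n+2, so ring D is not aromatic (cyclooctatetraene) — cyclooctatetraene distorts into a non-planar tub to avoid antiaromaticity.
Aromatic: A, B, C. Total: 3.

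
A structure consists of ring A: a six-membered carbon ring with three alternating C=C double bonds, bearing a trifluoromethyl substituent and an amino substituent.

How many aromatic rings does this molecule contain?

Ring A is fully conjugated (every ring atom contributes a p orbital); 3 ring double bonds give 6 π electrons. Since 6 = 4n+2 (n=1), ring A is aromatic (benzene).

1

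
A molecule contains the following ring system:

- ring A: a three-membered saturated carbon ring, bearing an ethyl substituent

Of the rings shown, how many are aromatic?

0

Ring A has only sp³ atoms, so it is not fully conjugated — not aromatic (cyclopropane).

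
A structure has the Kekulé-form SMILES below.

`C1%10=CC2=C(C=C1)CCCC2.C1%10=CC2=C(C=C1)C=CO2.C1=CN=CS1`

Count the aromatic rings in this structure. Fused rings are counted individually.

4

The SMILES encodes a six-membered carbon ring with three alternating C=C double bonds, fused to a saturated six-membered carbon ring; a six-membered carbon ring with three alternating C=C double bonds, fused to a five-membered ring containing one oxygen and two C=C double bonds; a five-membered ring with a sulfur at position 1 and a nitrogen at position 3 (in a C=N bond), with two double bonds.
The 6-membered ring is fully conjugated (every ring atom contributes a p orbital); 3 ring double bonds give 6 π electrons. 6 = 4(1)+2, so it is aromatic (benzene ring).
The second 6-membered ring has four sp³ carbons, so it is not fully conjugated — not aromatic (cyclohexane ring).
The fused 6/5-membered bicyclic (with one oxygen) is a single π system with 9 sp² atoms and 10 π electrons from ring double bonds plus a heteroatom lone pair. 10 = 4(2)+2, so the system is aromatic and both rings count as aromatic (benzofuran).
The 5-membered ring with one sulfur and one =N– has a continuous p-orbital overlap around the ring; 2 ring double bonds (4 π electrons) plus a heteroatom lone pair (2) give 6 π electrons. Since 6 = 4n+2 (n=1), it is aromatic (thiazole).
4 of the 5 rings are aromatic. Total: 4.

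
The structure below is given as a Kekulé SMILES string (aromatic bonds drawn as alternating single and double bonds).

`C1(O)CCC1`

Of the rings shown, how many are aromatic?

0

The SMILES encodes a four-membered saturated carbon ring.
The 4-membered ring has only sp³ atoms, so it is not fully conjugated — not aromatic (cyclobutane).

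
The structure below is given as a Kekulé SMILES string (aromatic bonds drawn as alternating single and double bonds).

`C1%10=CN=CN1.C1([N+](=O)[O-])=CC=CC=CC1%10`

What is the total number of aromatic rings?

The SMILES encodes a five-membered ring with nitrogens at positions 1 and 3 (one bearing H, one in a C=N bond) and two double bonds; a seven-membered carbon ring with three C=C double bonds and one sp³ carbon.
The 5-membered ring with two nitrogens (one N–H, one =N–) is fully conjugated (every ring atom contributes a p orbital); 2 ring double bonds (4 π electrons) plus a heteroatom lone pair (2) give 6 π electrons. 6 = 4(1)+2, so it is aromatic (imidazole).
The 7-membered ring has one sp³ carbon, so it is not fully conjugated — not aromatic (cycloheptatriene).
1 of the 2 rings is aromatic. Total: 1.

1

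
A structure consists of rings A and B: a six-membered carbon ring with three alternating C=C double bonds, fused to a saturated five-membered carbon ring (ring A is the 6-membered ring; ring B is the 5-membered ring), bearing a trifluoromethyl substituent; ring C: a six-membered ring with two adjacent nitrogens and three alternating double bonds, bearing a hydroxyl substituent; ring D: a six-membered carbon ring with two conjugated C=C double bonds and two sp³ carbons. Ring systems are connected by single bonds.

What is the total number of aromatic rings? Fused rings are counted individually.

2

Ring A is fully conjugated (every ring atom contributes a p orbital); 3 ring double bonds give 6 π electrons. 6 = 4(1)+2, so ring A is aromatic (benzene ring).
Ring B has three sp³ carbons, so it is not fully conjugated — not aromatic (cyclopentane ring).
Ring C is planar and fully conjugated; 3 ring double bonds give 6 π electrons. Since 6 = 4n+2 (n=1), ring C is aromatic (pyridazine).
Ring D has two sp³ carbons, so it is not fully conjugated — not aromatic (1,3-cyclohexadiene).
Aromatic: A, C. Total: 2.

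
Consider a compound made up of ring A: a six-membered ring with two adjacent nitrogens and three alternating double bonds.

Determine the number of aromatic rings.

Ring A is fully conjugated (every ring atom contributes a p orbital); 3 ring double bonds give 6 π electrons. That satisfies 4n+2 with n=1, so ring A is aromatic (pyridazine).

1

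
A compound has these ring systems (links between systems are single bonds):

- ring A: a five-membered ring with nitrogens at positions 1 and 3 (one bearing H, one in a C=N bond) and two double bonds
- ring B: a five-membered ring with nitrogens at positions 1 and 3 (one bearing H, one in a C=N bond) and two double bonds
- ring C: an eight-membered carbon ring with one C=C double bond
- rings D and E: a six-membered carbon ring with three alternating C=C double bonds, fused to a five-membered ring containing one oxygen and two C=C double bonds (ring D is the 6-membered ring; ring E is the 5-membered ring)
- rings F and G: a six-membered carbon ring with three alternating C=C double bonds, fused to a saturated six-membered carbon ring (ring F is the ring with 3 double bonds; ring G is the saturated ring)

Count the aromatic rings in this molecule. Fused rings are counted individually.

Ring A has a continuous p-orbital overlap around the ring; 2 ring double bonds (4 π electrons) plus a heteroatom lone pair (2) give 6 π electrons. 6 = 4(1)+2, so ring A is aromatic (imidazole).
Ring B is fully conjugated (every ring atom contributes a p orbital); 2 ring double bonds (4 π electrons) plus a heteroatom lone pair (2) give 6 π electrons. Since 6 = 4n+2 (n=1), ring B is aromatic (imidazole).
Ring C has six sp³ carbons, so it is not fully conjugated — not aromatic (cyclooctene).
Rings D and E form a fused bicyclic system (with one oxygen) with 9 sp² atoms and 10 π electrons from ring double bonds plus a heteroatom lone pair. 10 = 4(2)+2, so the system is aromatic and both rings count as aromatic (benzofuran).
Ring F has a continuous p-orbital overlap around the ring; 3 ring double bonds give 6 π electrons. 6 = 4(1)+2, so ring F is aromatic (benzene ring).
Ring G has four sp³ carbons, so it is not fully conjugated — not aromatic (cyclohexane ring).
Aromatic: A, B, D, E, F. Total: 5.

5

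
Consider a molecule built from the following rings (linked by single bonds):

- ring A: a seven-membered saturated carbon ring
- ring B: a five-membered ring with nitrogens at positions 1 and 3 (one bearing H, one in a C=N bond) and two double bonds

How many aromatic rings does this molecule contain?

Ring A has only sp³ atoms, so it is not fully conjugated — not aromatic (cycloheptane).
Ring B has a continuous p-orbital overlap around the ring; 2 ring double bonds (4 π electrons) plus a heteroatom lone pair (2) give 6 π electrons. Since 6 = 4n+2 (n=1), ring B is aromatic (imidazole).
Aromatic: B. Total: 1.

1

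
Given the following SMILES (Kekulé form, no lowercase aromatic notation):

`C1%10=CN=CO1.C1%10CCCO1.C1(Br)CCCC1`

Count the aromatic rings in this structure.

The SMILES encodes a five-membered ring with an oxygen at position 1 and a nitrogen at position 3 (in a C=N bond), with two double bonds; a five-membered saturated ring of four carbons and one oxygen; a five-membered saturated carbon ring.
The 5-membered ring with one oxygen and one =N– is planar and fully conjugated; 2 ring double bonds (4 π electrons) plus a heteroatom lone pair (2) give 6 π electrons. Since 6 = 4n+2 (n=1), it is aromatic (oxazole).
The 5-membered ring with one oxygen has only sp³ atoms, so it is not fully conjugated — not aromatic (tetrahydrofuran).
The 5-membered ring has only sp³ atoms, so it is not fully conjugated — not aromatic (cyclopentane).
1 of the 3 rings is aromatic. Total: 1.

1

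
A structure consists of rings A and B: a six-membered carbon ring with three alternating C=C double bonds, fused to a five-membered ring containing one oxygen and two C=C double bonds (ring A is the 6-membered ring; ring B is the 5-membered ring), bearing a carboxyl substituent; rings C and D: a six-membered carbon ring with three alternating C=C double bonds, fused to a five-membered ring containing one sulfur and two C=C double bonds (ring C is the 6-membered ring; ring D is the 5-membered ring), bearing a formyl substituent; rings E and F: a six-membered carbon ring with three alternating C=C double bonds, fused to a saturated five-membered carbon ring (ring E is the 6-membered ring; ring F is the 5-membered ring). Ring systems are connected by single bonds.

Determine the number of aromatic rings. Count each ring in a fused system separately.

5

Rings A and B form a fused bicyclic system (with one oxygen) with 9 sp² atoms and 10 π electrons from ring double bonds plus a heteroatom lone pair. 10 = 4(2)+2, so the system is aromatic and both rings count as aromatic (benzofuran).
Rings C and D form a fused bicyclic system (with one sulfur) with 9 sp² atoms and 10 π electrons from ring double bonds plus a heteroatom lone pair. 10 = 4(2)+2, so the system is aromatic and both rings count as aromatic (benzothiophene).
Ring E is fully conjugated (every ring atom contributes a p orbital); 3 ring double bonds give 6 π electrons. Since 6 = 4n+2 (n=1), ring E is aromatic (benzene ring).
Ring F has three sp³ carbons, so it is not fully conjugated — not aromatic (cyclopentane ring).
Aromatic: A, B, C, D, E. Total: 5.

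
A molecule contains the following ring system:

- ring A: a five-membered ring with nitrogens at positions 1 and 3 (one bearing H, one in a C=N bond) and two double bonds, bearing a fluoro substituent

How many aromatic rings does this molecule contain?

Ring A has a continuous p-orbital overlap around the ring; 2 ring double bonds (4 π electrons) plus a heteroatom lone pair (2) give 6 π electrons. That satisfies 4n+2 with n=1, so ring A is aromatic (imidazole).

1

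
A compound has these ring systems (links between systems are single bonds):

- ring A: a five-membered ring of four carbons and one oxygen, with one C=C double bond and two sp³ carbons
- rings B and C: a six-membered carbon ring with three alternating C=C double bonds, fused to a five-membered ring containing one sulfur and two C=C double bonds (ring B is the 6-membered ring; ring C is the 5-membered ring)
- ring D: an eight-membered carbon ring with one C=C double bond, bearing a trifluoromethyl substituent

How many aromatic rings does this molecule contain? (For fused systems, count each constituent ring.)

Ring A has two sp³ carbons, so it is not fully conjugated — not aromatic (2,3-dihydrofuran).
Rings B and C form a fused bicyclic system (with one sulfur) with 9 sp² atoms and 10 π electrons from ring double bonds plus a heteroatom lone pair. 10 = 4(2)+2, so the system is aromatic and both rings count as aromatic (benzothiophene).
Ring D has six sp³ carbons, so it is not fully conjugated — not aromatic (cyclooctene).
Aromatic: B, C. Total: 2.

2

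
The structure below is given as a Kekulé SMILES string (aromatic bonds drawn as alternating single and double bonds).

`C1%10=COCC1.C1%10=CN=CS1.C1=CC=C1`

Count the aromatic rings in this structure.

1

The SMILES encodes a five-membered ring of four carbons and one oxygen, with one C=C double bond and two sp³ carbons; a five-membered ring with a sulfur at position 1 and a nitrogen at position 3 (in a C=N bond), with two double bonds; a four-membered carbon ring with two alternating C=C double bonds.
The 5-membered ring with one oxygen has two sp³ carbons, so it is not fully conjugated — not aromatic (2,3-dihydrofuran).
The 5-membered ring with one sulfur and one =N– is planar and fully conjugated; 2 ring double bonds (4 π electrons) plus a heteroatom lone pair (2) give 6 π electrons. 6 = 4(1)+2, so it is aromatic (thiazole).
The 4-membered ring has only sp² ring atoms; a planar conformation would have a fully conjugated π system of 4 electrons. But 4 = 4(1), which is 4n not 4n+2, so it is not aromatic (cyclobutadiene) — cyclobutadiene is antiaromatic and distorts to a rectangle.
1 of the 3 rings is aromatic. Total: 1.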